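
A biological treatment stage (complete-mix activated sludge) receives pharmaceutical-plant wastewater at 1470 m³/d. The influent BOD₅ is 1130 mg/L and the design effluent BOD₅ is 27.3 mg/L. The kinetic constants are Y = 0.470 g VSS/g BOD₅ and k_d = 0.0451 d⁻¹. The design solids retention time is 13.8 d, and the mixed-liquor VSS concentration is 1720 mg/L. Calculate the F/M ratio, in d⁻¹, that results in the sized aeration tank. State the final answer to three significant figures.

Steady-state biomass mass balance: V·X·(1 + k_d·θ_c) = Y·Q·(S₀ − S)·θ_c, so V = 0.470 × 1470 × (1130 − 27.3) × 13.8 / [1720 × (1 + 0.0451 × 13.8)] = 1.05×10^7 / 2790 = 3768 m³.
F/M = Q·S₀ / (V·X) = 1470 × 1130 / (3768 × 1720) = 0.2563 g BOD₅·(g VSS·d)⁻¹.

F/M ≈ 0.256 d⁻¹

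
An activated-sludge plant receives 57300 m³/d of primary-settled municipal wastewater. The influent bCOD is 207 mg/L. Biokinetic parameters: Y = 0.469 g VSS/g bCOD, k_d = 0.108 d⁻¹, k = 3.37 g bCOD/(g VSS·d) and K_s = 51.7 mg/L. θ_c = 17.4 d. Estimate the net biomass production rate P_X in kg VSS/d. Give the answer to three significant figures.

From the Monod/SRT balance for a CMAS, S = K_s·(1+k_d θ_c)/[θ_c·(Y k − k_d) − 1] = 51.7 × (1 + 0.108 × 17.4) / [17.4 × (0.469 × 3.37 − 0.108) − 1] = 148.9 / 24.62 = 6.046 mg/L.
Observed yield with endogenous decay: Y_obs = Y / (1 + k_d·θ_c) = 0.469 / (1 + 0.108 × 17.4) = 0.469 / 2.879 = 0.1629 g VSS/g bCOD.
Substrate removed = Q·(S₀ − S) = 57300 m³/d × (207 − 6.05) g/m³ = 1.15×10^7 g/d = 11514 kg/d.
So the net sludge growth is P_X = 0.1629 × 11514 = 1876 kg VSS/d.

P_X ≈ 1880 kg VSS/d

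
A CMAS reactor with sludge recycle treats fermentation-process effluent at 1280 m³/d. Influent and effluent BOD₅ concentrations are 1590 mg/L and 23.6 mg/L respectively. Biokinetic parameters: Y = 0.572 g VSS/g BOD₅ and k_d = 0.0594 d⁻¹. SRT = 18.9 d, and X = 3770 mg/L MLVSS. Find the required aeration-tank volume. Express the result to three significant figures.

V ≈ 2710 m³

Rearranging the biomass balance for a CMAS with decay, V = Y·Q·ΔS·θ_c / [X·(1+k_d θ_c)] = 0.572 × 1280 × (1590 − 23.6) × 18.9 / [3770 × (1 + 0.0594 × 18.9)] = 2.17×10^7 / 8002 = 2709 m³.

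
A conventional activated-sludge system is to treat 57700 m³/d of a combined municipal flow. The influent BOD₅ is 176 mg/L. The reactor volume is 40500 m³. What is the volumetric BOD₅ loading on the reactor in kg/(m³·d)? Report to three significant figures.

Volumetric loading L_v = Q·S₀ / V = 57700 × 176 g/m³ / 40500 m³ = 250.7 g/(m³·d) = 0.2507 kg BOD₅/(m³·d).

L_v ≈ 0.251 kg BOD₅/(m³·d)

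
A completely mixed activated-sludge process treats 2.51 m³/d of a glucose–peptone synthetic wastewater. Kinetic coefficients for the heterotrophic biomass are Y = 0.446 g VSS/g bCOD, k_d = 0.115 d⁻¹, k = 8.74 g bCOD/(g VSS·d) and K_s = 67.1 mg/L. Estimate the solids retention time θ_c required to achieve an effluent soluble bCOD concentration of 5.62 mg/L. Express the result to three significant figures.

θ_c ≈ 5.37 d

Specific growth rate at S = 5.62 mg/L: μ = YkS/(K_s+S) = 0.446·8.74·5.62/(67.1+5.62) = 0.3013 d⁻¹.
1/θ_c = 0.3013 − 0.115 = 0.1863 d⁻¹, so θ_c = 5.369 d.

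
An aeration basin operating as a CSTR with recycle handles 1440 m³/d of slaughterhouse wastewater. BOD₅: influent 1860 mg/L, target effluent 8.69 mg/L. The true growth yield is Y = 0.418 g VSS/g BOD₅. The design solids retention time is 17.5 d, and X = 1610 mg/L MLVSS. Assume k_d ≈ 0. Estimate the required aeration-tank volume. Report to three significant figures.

V ≈ 12100 m³

Biomass mass balance (decay neglected): V·X = Y·Q·(S₀ − S)·θ_c, so V = 0.418 × 1440 × (1860 − 8.69) × 17.5 / 1610 = 12112 m³.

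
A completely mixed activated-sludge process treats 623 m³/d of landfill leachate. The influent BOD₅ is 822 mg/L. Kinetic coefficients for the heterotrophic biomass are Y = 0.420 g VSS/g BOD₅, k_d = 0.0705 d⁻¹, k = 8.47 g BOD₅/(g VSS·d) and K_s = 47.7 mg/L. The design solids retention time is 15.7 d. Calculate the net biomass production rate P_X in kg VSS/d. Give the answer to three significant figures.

P_X ≈ 102 kg VSS/d

For a completely mixed reactor with recycle the Lawrence–McCarty relation gives S = K_s·(1 + k_d·θ_c) / [θ_c·(Y·k − k_d) − 1] = 47.7 × (1 + 0.0705 × 15.7) / [15.7 × (0.420 × 8.47 − 0.0705) − 1] = 100.5 / 53.74 = 1.870 mg/L.
The observed yield is Y_obs = Y/(1 + k_d·θ_c) = 0.420 / (1 + 0.0705 × 15.7) = 0.420 / 2.107 = 0.1993 g VSS per g BOD₅ removed.
Mass of BOD₅ removed per day: Q(S₀ − S) = 623 × 820.1 g/m³ = 510.9 kg/d.
Biomass produced: P_X = Y_obs·Q·ΔS = 0.1993 × 510.9 ≈ 101.9 kg VSS/d.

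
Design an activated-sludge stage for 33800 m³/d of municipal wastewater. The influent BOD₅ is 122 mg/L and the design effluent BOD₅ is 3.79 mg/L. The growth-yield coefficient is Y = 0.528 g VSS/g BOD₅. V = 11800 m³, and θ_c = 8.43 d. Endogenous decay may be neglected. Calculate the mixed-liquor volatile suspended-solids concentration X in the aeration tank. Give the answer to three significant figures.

From V·X = Y·Q·(S₀ − S)·θ_c (decay neglected): X = 0.528 × 33800 × (122 − 3.79) × 8.43 / 11800 = 1507 mg/L.

X ≈ 1510 mg/L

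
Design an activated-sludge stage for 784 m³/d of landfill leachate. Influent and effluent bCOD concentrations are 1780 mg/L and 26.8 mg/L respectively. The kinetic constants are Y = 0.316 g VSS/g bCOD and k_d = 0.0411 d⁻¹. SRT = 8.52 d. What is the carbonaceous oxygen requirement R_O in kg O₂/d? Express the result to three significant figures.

R_O ≈ 918 kg O₂/d

Correct the yield for decay: Y_obs = Y/(1 + k_d θ_c) = 0.316 / (1 + 0.0411 × 8.52) = 0.316 / 1.350 = 0.2340.
Substrate removed = Q·(S₀ − S) = 784 m³/d × (1780 − 26.8) g/m³ = 1.37×10^6 g/d = 1375 kg/d.
Net sludge production P_X = 0.2340 × 1375 = 321.7 kg VSS/d.
R_O = Q·(S₀ − S) − 1.42·P_X = 1375 − 1.42 × 321.7 = 917.7 kg O₂/d.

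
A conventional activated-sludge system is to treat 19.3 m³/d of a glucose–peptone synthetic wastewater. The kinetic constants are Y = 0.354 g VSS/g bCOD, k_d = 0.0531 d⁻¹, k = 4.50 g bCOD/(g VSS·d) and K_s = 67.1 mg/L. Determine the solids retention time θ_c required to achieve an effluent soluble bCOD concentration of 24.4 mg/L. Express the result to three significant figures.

At the target effluent, Y k S/(K_s+S) = 0.354×4.50×24.4/91.50 = 0.4248 d⁻¹.
θ_c = 1/(μ − k_d) = 1/(0.4248 − 0.0531) = 1/0.3717 = 2.690 d.

θ_c ≈ 2.69 d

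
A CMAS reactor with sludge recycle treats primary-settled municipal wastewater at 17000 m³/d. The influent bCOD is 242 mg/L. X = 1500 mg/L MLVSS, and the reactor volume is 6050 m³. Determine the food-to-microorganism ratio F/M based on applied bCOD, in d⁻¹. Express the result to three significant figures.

F/M ≈ 0.453 d⁻¹

F/M = Q·S₀ / (V·X) = 17000 × 242 / (6050 × 1500) = 0.4533 g bCOD·(g VSS·d)⁻¹.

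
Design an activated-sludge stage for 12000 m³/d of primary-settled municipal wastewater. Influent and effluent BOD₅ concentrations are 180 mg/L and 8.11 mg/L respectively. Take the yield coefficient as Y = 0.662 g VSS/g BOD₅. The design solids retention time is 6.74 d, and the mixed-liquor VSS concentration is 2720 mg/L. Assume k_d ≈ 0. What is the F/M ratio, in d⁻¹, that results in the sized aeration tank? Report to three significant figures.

V·X = Y·Q·ΔS·θ_c gives V = 0.662 × 12000 × (180 − 8.11) × 6.74 / 2720 = 3384 m³.
F/M = Q·S₀ / (V·X) = 12000 × 180 / (3384 × 2720) = 0.2347 g BOD₅·(g VSS·d)⁻¹.

F/M ≈ 0.235 d⁻¹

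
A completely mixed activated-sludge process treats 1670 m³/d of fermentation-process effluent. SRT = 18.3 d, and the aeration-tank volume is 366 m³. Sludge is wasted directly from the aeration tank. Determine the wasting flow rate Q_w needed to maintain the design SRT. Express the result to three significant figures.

For wasting at MLVSS concentration, Q_w = V/θ_c = 366.0/18.3 = 20.00 m³/d.

Q_w ≈ 20.0 m³/d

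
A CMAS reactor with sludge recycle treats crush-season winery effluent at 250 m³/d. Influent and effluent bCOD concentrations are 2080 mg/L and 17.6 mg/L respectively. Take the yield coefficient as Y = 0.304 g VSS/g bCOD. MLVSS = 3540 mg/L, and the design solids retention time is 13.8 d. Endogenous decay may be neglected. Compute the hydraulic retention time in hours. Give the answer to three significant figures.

V·X = Y·Q·ΔS·θ_c gives V = 0.304 × 250 × (2080 − 17.6) × 13.8 / 3540 = 611.0 m³.
τ = V/Q = 611.0/250 = 2.444 d, or 58.66 h.

τ ≈ 58.7 h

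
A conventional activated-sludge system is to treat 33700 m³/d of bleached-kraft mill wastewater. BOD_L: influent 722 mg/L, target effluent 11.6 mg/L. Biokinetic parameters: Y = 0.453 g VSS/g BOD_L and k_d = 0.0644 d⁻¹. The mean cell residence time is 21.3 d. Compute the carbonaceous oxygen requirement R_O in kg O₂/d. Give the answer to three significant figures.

The observed yield is Y_obs = Y/(1 + k_d·θ_c) = 0.453 / (1 + 0.0644 × 21.3) = 0.453 / 2.372 = 0.1910 g VSS per g BOD_L removed.
Substrate removed = Q·(S₀ − S) = 33700 m³/d × (722 − 11.6) g/m³ = 2.39×10^7 g/d = 23940 kg/d.
Net sludge production P_X = 0.1910 × 23940 = 4573 kg VSS/d.
R_O = Q·ΔS − 1.42 P_X = 23940 − 6493 = 17447 kg O₂/d.

R_O ≈ 17400 kg O₂/d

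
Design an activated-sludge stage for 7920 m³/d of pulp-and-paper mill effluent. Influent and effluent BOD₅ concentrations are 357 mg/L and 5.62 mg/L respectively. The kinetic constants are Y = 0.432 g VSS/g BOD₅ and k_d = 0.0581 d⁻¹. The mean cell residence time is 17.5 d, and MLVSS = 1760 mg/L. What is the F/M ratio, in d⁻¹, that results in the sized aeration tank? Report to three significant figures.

Rearranging the biomass balance for a CMAS with decay, V = Y·Q·ΔS·θ_c / [X·(1+k_d θ_c)] = 0.432 × 7920 × (357 − 5.62) × 17.5 / [1760 × (1 + 0.0581 × 17.5)] = 2.1×10^7 / 3549 = 5927 m³.
F/M = applied load / biomass = Q·S₀/(V·X) = 7920 × 357 / (5927 × 1760) = 0.2710 d⁻¹.

F/M ≈ 0.271 d⁻¹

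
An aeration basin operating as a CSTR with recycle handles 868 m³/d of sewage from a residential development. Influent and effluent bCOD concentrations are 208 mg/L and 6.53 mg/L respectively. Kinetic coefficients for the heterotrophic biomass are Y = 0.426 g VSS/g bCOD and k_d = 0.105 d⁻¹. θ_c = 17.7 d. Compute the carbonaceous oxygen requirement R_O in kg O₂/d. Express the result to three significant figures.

Correct the yield for decay: Y_obs = Y/(1 + k_d θ_c) = 0.426 / (1 + 0.105 × 17.7) = 0.426 / 2.858 = 0.1490.
Q·(S₀ − S) = 868 × (208 − 6.53) × 10⁻³ = 174.9 kg/d removed.
Net sludge production P_X = 0.1490 × 174.9 = 26.06 kg VSS/d.
R_O = Q·ΔS − 1.42 P_X = 174.9 − 37.01 = 137.9 kg O₂/d.

R_O ≈ 138 kg O₂/d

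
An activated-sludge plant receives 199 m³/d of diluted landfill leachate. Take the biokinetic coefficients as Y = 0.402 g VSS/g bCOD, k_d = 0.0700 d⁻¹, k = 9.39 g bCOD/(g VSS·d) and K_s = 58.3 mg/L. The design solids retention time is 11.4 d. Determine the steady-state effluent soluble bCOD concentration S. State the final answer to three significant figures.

S ≈ 2.54 mg/L

Effluent substrate depends only on kinetics and SRT: S = K_s(1 + k_d θ_c) / [θ_c(Yk − k_d) − 1] = 58.3 × (1 + 0.0700 × 11.4) / [11.4 × (0.402 × 9.39 − 0.0700) − 1] = 104.8 / 41.23 = 2.542 mg/L.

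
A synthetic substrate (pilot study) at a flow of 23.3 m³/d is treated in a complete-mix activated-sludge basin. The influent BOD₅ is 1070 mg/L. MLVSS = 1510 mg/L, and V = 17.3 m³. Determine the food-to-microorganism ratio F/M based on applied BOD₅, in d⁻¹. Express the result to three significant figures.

F/M = applied load / biomass = Q·S₀/(V·X) = 23.3 × 1070 / (17.30 × 1510) = 0.9544 d⁻¹.

F/M ≈ 0.954 d⁻¹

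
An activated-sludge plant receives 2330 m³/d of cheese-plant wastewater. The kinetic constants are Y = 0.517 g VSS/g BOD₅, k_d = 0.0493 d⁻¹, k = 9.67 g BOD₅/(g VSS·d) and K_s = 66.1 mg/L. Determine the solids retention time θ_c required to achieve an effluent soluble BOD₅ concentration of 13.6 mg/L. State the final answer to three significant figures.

θ_c ≈ 1.24 d

From 1/θ_c = Y·k·S/(K_s + S) − k_d: Y·k·S/(K_s+S) = 0.517 × 9.67 × 13.6 / (66.1 + 13.6) = 0.8531 d⁻¹.
1/θ_c = 0.8531 − 0.0493 = 0.8038 d⁻¹, so θ_c = 1.244 d.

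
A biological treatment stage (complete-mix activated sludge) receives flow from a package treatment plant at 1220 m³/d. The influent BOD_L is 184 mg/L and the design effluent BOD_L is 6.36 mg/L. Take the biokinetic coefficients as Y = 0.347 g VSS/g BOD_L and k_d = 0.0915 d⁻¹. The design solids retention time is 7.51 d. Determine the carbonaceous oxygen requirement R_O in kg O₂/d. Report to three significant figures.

Y_obs = Y / (1 + k_d θ_c) = 0.347 / (1 + 0.0915 × 7.51) = 0.347 / 1.687 = 0.2057.
Mass of BOD_L removed per day: Q(S₀ − S) = 1220 × 177.6 g/m³ = 216.7 kg/d.
Biomass synthesised: P_X = Y_obs × 216.7 = 44.57 kg VSS/d.
R_O = Q·ΔS − 1.42 P_X = 216.7 − 63.29 = 153.4 kg O₂/d.

R_O ≈ 153 kg O₂/d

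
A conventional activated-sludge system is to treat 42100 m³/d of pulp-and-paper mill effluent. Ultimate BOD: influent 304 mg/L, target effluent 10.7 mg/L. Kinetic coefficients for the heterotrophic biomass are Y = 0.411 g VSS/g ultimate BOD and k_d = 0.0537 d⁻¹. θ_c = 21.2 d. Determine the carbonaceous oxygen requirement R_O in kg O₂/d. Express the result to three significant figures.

The observed yield is Y_obs = Y/(1 + k_d·θ_c) = 0.411 / (1 + 0.0537 × 21.2) = 0.411 / 2.138 = 0.1922 g VSS per g ultimate BOD removed.
ΔS = 304 − 10.7 = 293.3 mg/L, so the substrate removal rate is 42100 × 293.3/1000 = 12348 kg ultimate BOD/d.
P_X = Y_obs·Q·(S₀ − S) = 0.1922 × 12348 = 2373 kg VSS/d.
R_O = Q·(S₀ − S) − 1.42·P_X = 12348 − 1.42 × 2373 = 8978 kg O₂/d.

R_O ≈ 8980 kg O₂/d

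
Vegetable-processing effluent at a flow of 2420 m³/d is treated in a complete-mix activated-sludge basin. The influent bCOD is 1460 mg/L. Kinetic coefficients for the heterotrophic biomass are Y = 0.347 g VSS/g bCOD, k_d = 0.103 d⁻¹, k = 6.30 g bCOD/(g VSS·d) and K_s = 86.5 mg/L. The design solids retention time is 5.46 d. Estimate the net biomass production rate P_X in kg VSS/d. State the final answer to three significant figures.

P_X ≈ 778 kg VSS/d

For a completely mixed reactor with recycle the Lawrence–McCarty relation gives S = K_s·(1 + k_d·θ_c) / [θ_c·(Y·k − k_d) − 1] = 86.5 × (1 + 0.103 × 5.46) / [5.46 × (0.347 × 6.30 − 0.103) − 1] = 135.1 / 10.37 = 13.03 mg/L.
Y_obs = Y / (1 + k_d θ_c) = 0.347 / (1 + 0.103 × 5.46) = 0.347 / 1.562 = 0.2221.
Q·(S₀ − S) = 2420 × (1460 − 13.0) × 10⁻³ = 3502 kg/d removed.
So the net sludge growth is P_X = 0.2221 × 3502 = 777.7 kg VSS/d.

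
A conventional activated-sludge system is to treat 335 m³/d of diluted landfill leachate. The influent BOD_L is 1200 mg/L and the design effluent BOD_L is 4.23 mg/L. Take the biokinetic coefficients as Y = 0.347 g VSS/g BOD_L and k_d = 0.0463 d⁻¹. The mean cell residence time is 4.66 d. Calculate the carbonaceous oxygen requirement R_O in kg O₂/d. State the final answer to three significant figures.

The observed yield is Y_obs = Y/(1 + k_d·θ_c) = 0.347 / (1 + 0.0463 × 4.66) = 0.347 / 1.216 = 0.2854 g VSS per g BOD_L removed.
ΔS = 1200 − 4.23 = 1196 mg/L, so the substrate removal rate is 335 × 1196/1000 = 400.6 kg BOD_L/d.
Net sludge production P_X = 0.2854 × 400.6 = 114.3 kg VSS/d.
Carbonaceous O₂ demand = substrate oxidised − cell-mass equivalent = 400.6 − 1.42 × 114.3 = 238.2 kg O₂/d.

R_O ≈ 238 kg O₂/d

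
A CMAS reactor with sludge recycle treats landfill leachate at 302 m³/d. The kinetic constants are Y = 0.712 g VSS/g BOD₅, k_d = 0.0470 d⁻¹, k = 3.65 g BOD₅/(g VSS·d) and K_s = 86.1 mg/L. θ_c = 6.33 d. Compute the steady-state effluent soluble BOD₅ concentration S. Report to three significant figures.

S ≈ 7.37 mg/L

From the Monod/SRT balance for a CMAS, S = K_s·(1+k_d θ_c)/[θ_c·(Y k − k_d) − 1] = 86.1 × (1 + 0.0470 × 6.33) / [6.33 × (0.712 × 3.65 − 0.0470) − 1] = 111.7 / 15.15 = 7.373 mg/L.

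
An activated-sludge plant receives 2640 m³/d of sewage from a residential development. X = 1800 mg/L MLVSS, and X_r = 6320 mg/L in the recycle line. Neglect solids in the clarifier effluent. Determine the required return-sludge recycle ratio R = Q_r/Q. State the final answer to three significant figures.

R ≈ 0.398

R = Q_r/Q = X/(X_r − X) = 1800 / (6320 − 1800) = 0.3982.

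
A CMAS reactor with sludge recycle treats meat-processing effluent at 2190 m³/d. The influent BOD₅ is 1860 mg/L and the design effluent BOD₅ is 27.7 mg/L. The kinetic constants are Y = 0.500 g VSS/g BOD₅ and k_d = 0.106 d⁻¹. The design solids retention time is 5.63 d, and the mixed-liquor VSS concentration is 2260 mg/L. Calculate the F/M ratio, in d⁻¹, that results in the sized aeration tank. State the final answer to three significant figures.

From the SRT design equation V = Y Q (S₀−S) θ_c / [X (1 + k_d θ_c)] = 0.500 × 2190 × (1860 − 27.7) × 5.63 / [2260 × (1 + 0.106 × 5.63)] = 1.13×10^7 / 3609 = 3130 m³.
F/M = applied load / biomass = Q·S₀/(V·X) = 2190 × 1860 / (3130 × 2260) = 0.5758 d⁻¹.

F/M ≈ 0.576 d⁻¹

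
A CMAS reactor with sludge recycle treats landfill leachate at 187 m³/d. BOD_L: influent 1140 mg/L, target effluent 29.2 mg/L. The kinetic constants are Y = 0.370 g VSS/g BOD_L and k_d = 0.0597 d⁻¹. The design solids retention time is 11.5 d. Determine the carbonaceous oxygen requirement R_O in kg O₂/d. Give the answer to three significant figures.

Observed yield with endogenous decay: Y_obs = Y / (1 + k_d·θ_c) = 0.370 / (1 + 0.0597 × 11.5) = 0.370 / 1.687 = 0.2194 g VSS/g BOD_L.
ΔS = 1140 − 29.2 = 1111 mg/L, so the substrate removal rate is 187 × 1111/1000 = 207.7 kg BOD_L/d.
Net sludge production P_X = 0.2194 × 207.7 = 45.57 kg VSS/d.
R_O = Q·(S₀ − S) − 1.42·P_X = 207.7 − 1.42 × 45.57 = 143.0 kg O₂/d.

R_O ≈ 143 kg O₂/d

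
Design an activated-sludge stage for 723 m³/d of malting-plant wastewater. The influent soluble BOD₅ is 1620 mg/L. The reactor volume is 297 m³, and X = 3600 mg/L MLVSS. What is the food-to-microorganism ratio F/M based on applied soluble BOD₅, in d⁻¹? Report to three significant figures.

F/M = applied load / biomass = Q·S₀/(V·X) = 723 × 1620 / (297.0 × 3600) = 1.095 d⁻¹.

F/M ≈ 1.10 d⁻¹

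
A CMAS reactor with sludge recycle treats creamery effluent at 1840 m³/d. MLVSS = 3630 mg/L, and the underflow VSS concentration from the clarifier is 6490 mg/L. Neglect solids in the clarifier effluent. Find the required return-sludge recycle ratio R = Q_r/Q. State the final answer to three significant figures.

Mass balance around the secondary clarifier (neglecting effluent solids): R = X / (X_r − X) = 3630 / (6490 − 3630) = 1.269.

R ≈ 1.27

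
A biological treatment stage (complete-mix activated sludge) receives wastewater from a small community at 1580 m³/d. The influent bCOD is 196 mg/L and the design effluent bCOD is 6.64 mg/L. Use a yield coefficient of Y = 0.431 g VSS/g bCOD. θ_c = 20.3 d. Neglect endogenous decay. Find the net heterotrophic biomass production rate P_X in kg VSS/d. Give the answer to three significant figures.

P_X ≈ 129 kg VSS/d

No decay correction is needed, so Y_obs = Y = 0.431.
ΔS = 196 − 6.64 = 189.4 mg/L, so the substrate removal rate is 1580 × 189.4/1000 = 299.2 kg bCOD/d.
Net biomass production P_X = Y_obs × Q·(S₀ − S) = 0.4310 × 299.2 = 129.0 kg VSS/d.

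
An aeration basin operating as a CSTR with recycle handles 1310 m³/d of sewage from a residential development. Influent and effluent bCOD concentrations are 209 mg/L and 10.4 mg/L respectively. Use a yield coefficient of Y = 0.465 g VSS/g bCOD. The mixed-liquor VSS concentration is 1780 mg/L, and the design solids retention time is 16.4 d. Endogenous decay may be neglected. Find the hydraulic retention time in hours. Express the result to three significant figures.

τ ≈ 20.4 h

V·X = Y·Q·ΔS·θ_c gives V = 0.465 × 1310 × (209 − 10.4) × 16.4 / 1780 = 1115 m³.
τ = V/Q = 1115/1310 = 0.8509 d, or 20.42 h.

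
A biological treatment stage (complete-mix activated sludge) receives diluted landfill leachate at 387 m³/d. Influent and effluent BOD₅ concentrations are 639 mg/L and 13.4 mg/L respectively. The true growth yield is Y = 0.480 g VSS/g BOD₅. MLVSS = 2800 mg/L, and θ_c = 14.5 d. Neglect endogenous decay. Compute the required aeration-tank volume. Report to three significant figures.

V·X = Y·Q·ΔS·θ_c gives V = 0.480 × 387 × (639 − 13.4) × 14.5 / 2800 = 601.8 m³.

V ≈ 602 m³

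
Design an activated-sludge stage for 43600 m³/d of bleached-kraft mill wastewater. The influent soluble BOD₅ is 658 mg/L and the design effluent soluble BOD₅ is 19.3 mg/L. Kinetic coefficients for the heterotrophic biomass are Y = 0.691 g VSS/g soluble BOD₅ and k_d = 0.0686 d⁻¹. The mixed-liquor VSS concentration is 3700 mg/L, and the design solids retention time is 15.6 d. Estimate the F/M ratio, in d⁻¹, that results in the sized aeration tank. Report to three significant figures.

From the SRT design equation V = Y Q (S₀−S) θ_c / [X (1 + k_d θ_c)] = 0.691 × 43600 × (658 − 19.3) × 15.6 / [3700 × (1 + 0.0686 × 15.6)] = 3×10^8 / 7660 = 39190 m³.
F/M = Q·S₀ / (V·X) = 43600 × 658 / (39190 × 3700) = 0.1978 g soluble BOD₅·(g VSS·d)⁻¹.

F/M ≈ 0.198 d⁻¹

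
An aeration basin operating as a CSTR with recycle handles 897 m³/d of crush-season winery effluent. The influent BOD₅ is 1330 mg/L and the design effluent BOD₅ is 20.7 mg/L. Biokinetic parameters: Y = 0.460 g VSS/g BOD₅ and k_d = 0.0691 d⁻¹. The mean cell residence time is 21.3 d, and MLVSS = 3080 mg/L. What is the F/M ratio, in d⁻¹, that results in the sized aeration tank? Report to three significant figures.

Steady-state biomass mass balance: V·X·(1 + k_d·θ_c) = Y·Q·(S₀ − S)·θ_c, so V = 0.460 × 897 × (1330 − 20.7) × 21.3 / [3080 × (1 + 0.0691 × 21.3)] = 1.15×10^7 / 7613 = 1511 m³.
Food-to-microorganism ratio F/M = Q S₀ / (V X) = 897 × 1330 / (1511 × 3080) = 0.2563 d⁻¹.

F/M ≈ 0.256 d⁻¹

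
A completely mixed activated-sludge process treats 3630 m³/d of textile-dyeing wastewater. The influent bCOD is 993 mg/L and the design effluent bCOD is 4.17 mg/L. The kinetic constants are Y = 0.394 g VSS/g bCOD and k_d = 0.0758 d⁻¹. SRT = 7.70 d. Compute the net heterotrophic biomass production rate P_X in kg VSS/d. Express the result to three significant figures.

P_X ≈ 893 kg VSS/d

Observed yield with endogenous decay: Y_obs = Y / (1 + k_d·θ_c) = 0.394 / (1 + 0.0758 × 7.70) = 0.394 / 1.584 = 0.2488 g VSS/g bCOD.
Substrate removed = Q·(S₀ − S) = 3630 m³/d × (993 − 4.17) g/m³ = 3.59×10^6 g/d = 3589 kg/d.
P_X = Y_obs · Q(S₀ − S) = 0.2488 × 3589 = 893.0 kg VSS/d.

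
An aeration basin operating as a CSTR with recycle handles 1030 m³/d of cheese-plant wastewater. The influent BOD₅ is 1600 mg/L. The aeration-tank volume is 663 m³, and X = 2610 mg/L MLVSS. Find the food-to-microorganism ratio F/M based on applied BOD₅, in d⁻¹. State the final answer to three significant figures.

F/M ≈ 0.952 d⁻¹

F/M = applied load / biomass = Q·S₀/(V·X) = 1030 × 1600 / (663.0 × 2610) = 0.9524 d⁻¹.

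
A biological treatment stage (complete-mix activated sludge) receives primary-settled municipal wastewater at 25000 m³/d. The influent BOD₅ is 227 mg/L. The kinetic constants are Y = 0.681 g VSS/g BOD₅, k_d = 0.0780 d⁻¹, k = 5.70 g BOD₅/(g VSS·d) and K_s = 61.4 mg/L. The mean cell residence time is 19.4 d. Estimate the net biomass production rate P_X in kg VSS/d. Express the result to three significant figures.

P_X ≈ 1520 kg VSS/d

For a completely mixed reactor with recycle the Lawrence–McCarty relation gives S = K_s·(1 + k_d·θ_c) / [θ_c·(Y·k − k_d) − 1] = 61.4 × (1 + 0.0780 × 19.4) / [19.4 × (0.681 × 5.70 − 0.0780) − 1] = 154.3 / 72.79 = 2.120 mg/L.
Observed yield with endogenous decay: Y_obs = Y / (1 + k_d·θ_c) = 0.681 / (1 + 0.0780 × 19.4) = 0.681 / 2.513 = 0.2710 g VSS/g BOD₅.
ΔS = 227 − 2.12 = 224.9 mg/L, so the substrate removal rate is 25000 × 224.9/1000 = 5622 kg BOD₅/d.
P_X = Y_obs · Q(S₀ − S) = 0.2710 × 5622 = 1523 kg VSS/d.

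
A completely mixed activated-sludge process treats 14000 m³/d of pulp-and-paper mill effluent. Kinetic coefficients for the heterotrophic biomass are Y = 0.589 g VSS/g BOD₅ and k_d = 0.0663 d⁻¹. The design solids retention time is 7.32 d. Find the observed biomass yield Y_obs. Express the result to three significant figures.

The observed yield is Y_obs = Y/(1 + k_d·θ_c) = 0.589 / (1 + 0.0663 × 7.32) = 0.589 / 1.485 = 0.3965 g VSS per g BOD₅ removed.

Y_obs ≈ 0.397 g VSS/g BOD₅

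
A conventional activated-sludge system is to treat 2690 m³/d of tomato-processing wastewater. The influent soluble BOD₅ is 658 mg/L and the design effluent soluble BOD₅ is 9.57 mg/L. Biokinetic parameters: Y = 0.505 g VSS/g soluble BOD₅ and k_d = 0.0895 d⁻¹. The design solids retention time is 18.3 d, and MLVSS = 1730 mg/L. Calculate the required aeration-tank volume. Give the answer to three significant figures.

From the SRT design equation V = Y Q (S₀−S) θ_c / [X (1 + k_d θ_c)] = 0.505 × 2690 × (658 − 9.57) × 18.3 / [1730 × (1 + 0.0895 × 18.3)] = 1.61×10^7 / 4563 = 3532 m³.

V ≈ 3530 m³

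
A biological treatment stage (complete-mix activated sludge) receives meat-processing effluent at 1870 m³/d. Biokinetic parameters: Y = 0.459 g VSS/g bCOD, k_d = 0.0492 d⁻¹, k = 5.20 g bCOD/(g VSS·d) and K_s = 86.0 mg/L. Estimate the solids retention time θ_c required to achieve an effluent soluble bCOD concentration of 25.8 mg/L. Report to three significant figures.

θ_c ≈ 1.99 d

Specific growth rate at S = 25.8 mg/L: μ = YkS/(K_s+S) = 0.459·5.20·25.8/(86.0+25.8) = 0.5508 d⁻¹.
Then 1/θ_c = μ − k_d = 0.5508 − 0.0492 = 0.5016 d⁻¹, giving θ_c = 1.994 d.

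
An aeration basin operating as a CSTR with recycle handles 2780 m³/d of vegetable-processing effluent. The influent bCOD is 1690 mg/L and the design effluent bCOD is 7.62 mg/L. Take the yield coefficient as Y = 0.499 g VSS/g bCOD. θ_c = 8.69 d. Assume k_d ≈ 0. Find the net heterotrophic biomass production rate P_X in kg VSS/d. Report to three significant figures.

With endogenous decay neglected, the observed yield equals the true yield: Y_obs = Y = 0.499 g VSS/g bCOD.
Substrate removed = Q·(S₀ − S) = 2780 m³/d × (1690 − 7.62) g/m³ = 4.68×10^6 g/d = 4677 kg/d.
Biomass produced: P_X = Y_obs·Q·ΔS = 0.4990 × 4677 ≈ 2334 kg VSS/d.

P_X ≈ 2330 kg VSS/d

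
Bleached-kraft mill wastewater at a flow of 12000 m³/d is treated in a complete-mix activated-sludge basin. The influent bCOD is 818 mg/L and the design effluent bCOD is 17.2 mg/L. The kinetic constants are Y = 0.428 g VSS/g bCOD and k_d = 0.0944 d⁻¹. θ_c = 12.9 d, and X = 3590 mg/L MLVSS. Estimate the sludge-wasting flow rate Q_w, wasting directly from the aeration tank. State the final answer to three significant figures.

From the SRT design equation V = Y Q (S₀−S) θ_c / [X (1 + k_d θ_c)] = 0.428 × 12000 × (818 − 17.2) × 12.9 / [3590 × (1 + 0.0944 × 12.9)] = 5.31×10^7 / 7962 = 6664 m³.
With mixed-liquor wasting, θ_c = V/Q_w, so Q_w = V/θ_c = 6664/12.9 = 516.6 m³/d.

Q_w ≈ 517 m³/d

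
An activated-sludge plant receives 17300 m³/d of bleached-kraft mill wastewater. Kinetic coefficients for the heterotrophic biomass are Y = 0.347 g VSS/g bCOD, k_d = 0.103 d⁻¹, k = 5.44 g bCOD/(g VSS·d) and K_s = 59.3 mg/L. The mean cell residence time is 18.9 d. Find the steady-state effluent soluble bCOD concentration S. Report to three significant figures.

From the Monod/SRT balance for a CMAS, S = K_s·(1+k_d θ_c)/[θ_c·(Y k − k_d) − 1] = 59.3 × (1 + 0.103 × 18.9) / [18.9 × (0.347 × 5.44 − 0.103) − 1] = 174.7 / 32.73 = 5.339 mg/L.

S ≈ 5.34 mg/L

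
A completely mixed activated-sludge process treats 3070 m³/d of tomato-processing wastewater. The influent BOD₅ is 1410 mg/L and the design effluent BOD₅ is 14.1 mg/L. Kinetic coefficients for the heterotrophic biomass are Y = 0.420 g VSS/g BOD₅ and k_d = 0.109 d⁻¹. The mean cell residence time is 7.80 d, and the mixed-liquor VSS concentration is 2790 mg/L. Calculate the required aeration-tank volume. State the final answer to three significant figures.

From the SRT design equation V = Y Q (S₀−S) θ_c / [X (1 + k_d θ_c)] = 0.420 × 3070 × (1410 − 14.1) × 7.80 / [2790 × (1 + 0.109 × 7.80)] = 1.4×10^7 / 5162 = 2720 m³.

V ≈ 2720 m³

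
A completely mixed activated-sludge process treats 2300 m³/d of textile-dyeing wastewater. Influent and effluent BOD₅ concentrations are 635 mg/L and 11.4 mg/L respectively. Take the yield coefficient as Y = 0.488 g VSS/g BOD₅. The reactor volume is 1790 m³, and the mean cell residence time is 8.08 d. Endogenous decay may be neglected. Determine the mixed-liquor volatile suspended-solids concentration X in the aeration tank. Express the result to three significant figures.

X ≈ 3160 mg/L

From V·X = Y·Q·(S₀ − S)·θ_c (decay neglected): X = 0.488 × 2300 × (635 − 11.4) × 8.08 / 1790 = 3159 mg/L.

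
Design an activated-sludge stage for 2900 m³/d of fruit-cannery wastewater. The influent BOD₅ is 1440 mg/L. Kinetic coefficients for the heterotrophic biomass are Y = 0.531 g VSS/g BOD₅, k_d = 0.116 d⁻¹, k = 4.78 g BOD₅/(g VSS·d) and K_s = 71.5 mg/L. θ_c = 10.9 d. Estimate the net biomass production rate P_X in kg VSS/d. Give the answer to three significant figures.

P_X ≈ 975 kg VSS/d

For a completely mixed reactor with recycle the Lawrence–McCarty relation gives S = K_s·(1 + k_d·θ_c) / [θ_c·(Y·k − k_d) − 1] = 71.5 × (1 + 0.116 × 10.9) / [10.9 × (0.531 × 4.78 − 0.116) − 1] = 161.9 / 25.40 = 6.374 mg/L.
Y_obs = Y / (1 + k_d θ_c) = 0.531 / (1 + 0.116 × 10.9) = 0.531 / 2.264 = 0.2345.
Mass of BOD₅ removed per day: Q(S₀ − S) = 2900 × 1434 g/m³ = 4158 kg/d.
Biomass produced: P_X = Y_obs·Q·ΔS = 0.2345 × 4158 ≈ 974.9 kg VSS/d.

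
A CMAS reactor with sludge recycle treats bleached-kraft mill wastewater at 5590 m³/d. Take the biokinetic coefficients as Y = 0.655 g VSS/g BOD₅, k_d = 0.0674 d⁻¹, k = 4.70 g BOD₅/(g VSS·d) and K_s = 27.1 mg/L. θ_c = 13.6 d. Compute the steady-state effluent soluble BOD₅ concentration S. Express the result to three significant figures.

For a completely mixed reactor with recycle the Lawrence–McCarty relation gives S = K_s·(1 + k_d·θ_c) / [θ_c·(Y·k − k_d) − 1] = 27.1 × (1 + 0.0674 × 13.6) / [13.6 × (0.655 × 4.70 − 0.0674) − 1] = 51.94 / 39.95 = 1.300 mg/L.

S ≈ 1.30 mg/L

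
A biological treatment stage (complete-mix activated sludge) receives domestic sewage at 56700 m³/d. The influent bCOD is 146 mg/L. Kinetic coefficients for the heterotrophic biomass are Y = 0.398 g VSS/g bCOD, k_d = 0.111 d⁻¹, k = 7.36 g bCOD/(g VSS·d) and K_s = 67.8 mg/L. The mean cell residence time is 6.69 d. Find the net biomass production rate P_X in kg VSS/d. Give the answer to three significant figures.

For a completely mixed reactor with recycle the Lawrence–McCarty relation gives S = K_s·(1 + k_d·θ_c) / [θ_c·(Y·k − k_d) − 1] = 67.8 × (1 + 0.111 × 6.69) / [6.69 × (0.398 × 7.36 − 0.111) − 1] = 118.1 / 17.85 = 6.617 mg/L.
The observed yield is Y_obs = Y/(1 + k_d·θ_c) = 0.398 / (1 + 0.111 × 6.69) = 0.398 / 1.743 = 0.2284 g VSS per g bCOD removed.
Substrate removed = Q·(S₀ − S) = 56700 m³/d × (146 − 6.62) g/m³ = 7.9×10^6 g/d = 7903 kg/d.
Net biomass production P_X = Y_obs × Q·(S₀ − S) = 0.2284 × 7903 = 1805 kg VSS/d.

P_X ≈ 1800 kg VSS/d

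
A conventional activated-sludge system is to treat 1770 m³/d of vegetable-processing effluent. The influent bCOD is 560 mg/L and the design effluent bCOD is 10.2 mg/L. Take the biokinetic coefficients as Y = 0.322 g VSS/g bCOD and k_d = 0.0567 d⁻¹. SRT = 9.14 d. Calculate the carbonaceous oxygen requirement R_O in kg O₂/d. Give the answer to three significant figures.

Y_obs = Y / (1 + k_d θ_c) = 0.322 / (1 + 0.0567 × 9.14) = 0.322 / 1.518 = 0.2121.
ΔS = 560 − 10.2 = 549.8 mg/L, so the substrate removal rate is 1770 × 549.8/1000 = 973.1 kg bCOD/d.
P_X = Y_obs·Q·(S₀ − S) = 0.2121 × 973.1 = 206.4 kg VSS/d.
R_O = Q·(S₀ − S) − 1.42·P_X = 973.1 − 1.42 × 206.4 = 680.1 kg O₂/d.

R_O ≈ 680 kg O₂/d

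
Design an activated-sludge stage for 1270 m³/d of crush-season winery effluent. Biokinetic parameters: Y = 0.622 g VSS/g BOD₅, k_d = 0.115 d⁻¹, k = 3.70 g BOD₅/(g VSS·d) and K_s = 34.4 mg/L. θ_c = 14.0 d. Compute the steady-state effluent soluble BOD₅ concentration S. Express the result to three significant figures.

S ≈ 3.03 mg/L

For a completely mixed reactor with recycle the Lawrence–McCarty relation gives S = K_s·(1 + k_d·θ_c) / [θ_c·(Y·k − k_d) − 1] = 34.4 × (1 + 0.115 × 14.0) / [14.0 × (0.622 × 3.70 − 0.115) − 1] = 89.78 / 29.61 = 3.032 mg/L.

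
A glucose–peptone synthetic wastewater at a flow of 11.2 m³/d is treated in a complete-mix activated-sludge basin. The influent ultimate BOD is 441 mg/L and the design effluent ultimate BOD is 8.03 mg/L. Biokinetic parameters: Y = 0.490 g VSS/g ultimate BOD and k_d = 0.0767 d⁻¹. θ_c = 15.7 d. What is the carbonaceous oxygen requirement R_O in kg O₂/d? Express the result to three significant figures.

R_O ≈ 3.32 kg O₂/d

Y_obs = Y / (1 + k_d θ_c) = 0.490 / (1 + 0.0767 × 15.7) = 0.490 / 2.204 = 0.2223.
Mass of ultimate BOD removed per day: Q(S₀ − S) = 11.2 × 433.0 g/m³ = 4.849 kg/d.
Biomass synthesised: P_X = Y_obs × 4.849 = 1.078 kg VSS/d.
R_O = Q·(S₀ − S) − 1.42·P_X = 4.849 − 1.42 × 1.078 = 3.318 kg O₂/d.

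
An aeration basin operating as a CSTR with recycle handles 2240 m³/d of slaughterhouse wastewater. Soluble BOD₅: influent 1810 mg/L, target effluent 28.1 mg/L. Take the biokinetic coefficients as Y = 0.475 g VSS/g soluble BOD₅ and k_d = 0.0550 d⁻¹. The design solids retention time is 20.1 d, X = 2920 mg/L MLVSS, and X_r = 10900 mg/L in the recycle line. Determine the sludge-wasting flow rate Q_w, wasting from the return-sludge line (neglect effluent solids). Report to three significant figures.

Q_w ≈ 82.6 m³/d

Rearranging the biomass balance for a CMAS with decay, V = Y·Q·ΔS·θ_c / [X·(1+k_d θ_c)] = 0.475 × 2240 × (1810 − 28.1) × 20.1 / [2920 × (1 + 0.0550 × 20.1)] = 3.81×10^7 / 6148 = 6198 m³.
Wasting from the return line (neglecting effluent solids): Q_w = V·X / (θ_c·X_r) = 6198 × 2920 / (20.1 × 10900) = 82.61 m³/d.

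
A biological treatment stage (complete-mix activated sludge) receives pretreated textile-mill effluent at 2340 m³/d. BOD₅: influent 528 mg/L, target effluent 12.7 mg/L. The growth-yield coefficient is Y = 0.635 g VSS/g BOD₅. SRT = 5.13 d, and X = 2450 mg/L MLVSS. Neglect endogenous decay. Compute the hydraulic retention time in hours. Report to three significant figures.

τ ≈ 16.4 h

V·X = Y·Q·ΔS·θ_c gives V = 0.635 × 2340 × (528 − 12.7) × 5.13 / 2450 = 1603 m³.
τ = V/Q = 1603/2340 = 0.6851 d, or 16.44 h.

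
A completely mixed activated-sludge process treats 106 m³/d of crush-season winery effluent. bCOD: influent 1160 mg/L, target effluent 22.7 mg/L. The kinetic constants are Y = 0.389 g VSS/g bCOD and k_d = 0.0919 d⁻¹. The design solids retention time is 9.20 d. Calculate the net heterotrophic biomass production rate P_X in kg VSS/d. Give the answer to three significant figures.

P_X ≈ 25.4 kg VSS/d

Correct the yield for decay: Y_obs = Y/(1 + k_d θ_c) = 0.389 / (1 + 0.0919 × 9.20) = 0.389 / 1.845 = 0.2108.
ΔS = 1160 − 22.7 = 1137 mg/L, so the substrate removal rate is 106 × 1137/1000 = 120.6 kg bCOD/d.
So the net sludge growth is P_X = 0.2108 × 120.6 = 25.41 kg VSS/d.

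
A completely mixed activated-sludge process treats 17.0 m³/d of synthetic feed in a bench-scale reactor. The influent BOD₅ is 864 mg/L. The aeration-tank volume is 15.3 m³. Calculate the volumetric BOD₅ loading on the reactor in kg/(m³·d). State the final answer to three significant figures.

L_v ≈ 0.960 kg BOD₅/(m³·d)

L_v = Q S₀ / V = 17.0 × 864 × 10⁻³ / 15.30 = 0.9600 kg/(m³·d).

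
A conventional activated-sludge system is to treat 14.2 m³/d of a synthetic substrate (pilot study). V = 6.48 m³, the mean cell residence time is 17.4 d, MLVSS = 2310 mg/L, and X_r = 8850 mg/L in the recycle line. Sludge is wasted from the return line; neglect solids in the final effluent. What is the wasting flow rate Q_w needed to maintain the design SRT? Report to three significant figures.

Q_w = (V·X)/(θ_c X_r) = 6.480 × 2310 / (17.4 × 8850) = 0.09721 m³/d.

Q_w ≈ 0.0972 m³/d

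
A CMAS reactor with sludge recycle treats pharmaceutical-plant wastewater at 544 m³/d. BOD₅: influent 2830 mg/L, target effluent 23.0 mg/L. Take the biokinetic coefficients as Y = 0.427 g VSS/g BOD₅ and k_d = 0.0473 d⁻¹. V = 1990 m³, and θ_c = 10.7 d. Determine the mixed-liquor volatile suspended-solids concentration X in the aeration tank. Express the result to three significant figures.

X = Y·Q·ΔS·θ_c / [V·(1 + k_d θ_c)] = 0.427 × 544 × (2830 − 23.0) × 10.7 / [1990 × (1 + 0.0473 × 10.7)] = 2328 mg/L.

X ≈ 2330 mg/L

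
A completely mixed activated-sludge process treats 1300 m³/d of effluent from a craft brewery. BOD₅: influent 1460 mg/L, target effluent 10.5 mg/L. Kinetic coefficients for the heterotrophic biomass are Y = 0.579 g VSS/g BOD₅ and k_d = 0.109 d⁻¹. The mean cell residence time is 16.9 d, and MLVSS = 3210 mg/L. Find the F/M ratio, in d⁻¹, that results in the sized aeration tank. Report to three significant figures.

Rearranging the biomass balance for a CMAS with decay, V = Y·Q·ΔS·θ_c / [X·(1+k_d θ_c)] = 0.579 × 1300 × (1460 − 10.5) × 16.9 / [3210 × (1 + 0.109 × 16.9)] = 1.84×10^7 / 9123 = 2021 m³.
Food-to-microorganism ratio F/M = Q S₀ / (V X) = 1300 × 1460 / (2021 × 3210) = 0.2926 d⁻¹.

F/M ≈ 0.293 d⁻¹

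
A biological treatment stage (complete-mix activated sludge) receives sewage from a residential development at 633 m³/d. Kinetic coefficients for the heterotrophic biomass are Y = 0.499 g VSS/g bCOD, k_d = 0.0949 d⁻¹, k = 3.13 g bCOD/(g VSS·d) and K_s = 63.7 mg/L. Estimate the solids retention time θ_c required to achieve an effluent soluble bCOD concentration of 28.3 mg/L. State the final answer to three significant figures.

At the target effluent, Y k S/(K_s+S) = 0.499×3.13×28.3/92.00 = 0.4804 d⁻¹.
θ_c = 1/(μ − k_d) = 1/(0.4804 − 0.0949) = 1/0.3855 = 2.594 d.

θ_c ≈ 2.59 d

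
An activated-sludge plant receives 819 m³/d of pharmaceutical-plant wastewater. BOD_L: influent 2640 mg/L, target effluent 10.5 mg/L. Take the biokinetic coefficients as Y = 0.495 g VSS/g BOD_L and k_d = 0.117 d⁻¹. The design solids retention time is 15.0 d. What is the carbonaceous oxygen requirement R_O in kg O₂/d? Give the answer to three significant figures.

R_O ≈ 1600 kg O₂/d

Correct the yield for decay: Y_obs = Y/(1 + k_d θ_c) = 0.495 / (1 + 0.117 × 15.0) = 0.495 / 2.755 = 0.1797.
Substrate removed = Q·(S₀ − S) = 819 m³/d × (2640 − 10.5) g/m³ = 2.15×10^6 g/d = 2154 kg/d.
P_X = Y_obs·Q·(S₀ − S) = 0.1797 × 2154 = 386.9 kg VSS/d.
R_O = Q·ΔS − 1.42 P_X = 2154 − 549.5 = 1604 kg O₂/d.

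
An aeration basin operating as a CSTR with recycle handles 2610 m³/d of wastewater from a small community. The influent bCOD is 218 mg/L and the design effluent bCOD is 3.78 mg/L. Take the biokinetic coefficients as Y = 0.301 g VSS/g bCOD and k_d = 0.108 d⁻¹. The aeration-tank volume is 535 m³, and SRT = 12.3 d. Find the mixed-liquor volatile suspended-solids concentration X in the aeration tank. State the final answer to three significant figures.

From V·X·(1 + k_d·θ_c) = Y·Q·(S₀ − S)·θ_c: X = 0.301 × 2610 × (218 − 3.78) × 12.3 / [535 × (1 + 0.108 × 12.3)] = 1662 mg/L.

X ≈ 1660 mg/L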